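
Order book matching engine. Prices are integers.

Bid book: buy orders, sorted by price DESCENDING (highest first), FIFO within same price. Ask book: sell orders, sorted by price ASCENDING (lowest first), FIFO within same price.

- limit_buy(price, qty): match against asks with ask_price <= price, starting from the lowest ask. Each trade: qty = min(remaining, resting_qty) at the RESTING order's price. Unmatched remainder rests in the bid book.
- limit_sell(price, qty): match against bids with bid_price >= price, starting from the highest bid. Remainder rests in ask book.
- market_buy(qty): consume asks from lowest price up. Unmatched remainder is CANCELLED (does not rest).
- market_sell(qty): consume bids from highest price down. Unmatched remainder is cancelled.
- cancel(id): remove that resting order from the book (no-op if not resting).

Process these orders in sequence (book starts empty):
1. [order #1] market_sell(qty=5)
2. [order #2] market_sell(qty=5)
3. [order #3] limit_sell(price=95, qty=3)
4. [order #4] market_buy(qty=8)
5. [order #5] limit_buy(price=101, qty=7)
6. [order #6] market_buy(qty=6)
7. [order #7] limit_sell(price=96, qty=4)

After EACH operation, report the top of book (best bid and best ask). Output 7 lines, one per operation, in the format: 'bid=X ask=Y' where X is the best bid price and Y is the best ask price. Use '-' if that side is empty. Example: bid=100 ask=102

Answer: bid=- ask=-
bid=- ask=-
bid=- ask=95
bid=- ask=-
bid=101 ask=-
bid=101 ask=-
bid=101 ask=-

Derivation:
After op 1 [order #1] market_sell(qty=5): fills=none; bids=[-] asks=[-]
After op 2 [order #2] market_sell(qty=5): fills=none; bids=[-] asks=[-]
After op 3 [order #3] limit_sell(price=95, qty=3): fills=none; bids=[-] asks=[#3:3@95]
After op 4 [order #4] market_buy(qty=8): fills=#4x#3:3@95; bids=[-] asks=[-]
After op 5 [order #5] limit_buy(price=101, qty=7): fills=none; bids=[#5:7@101] asks=[-]
After op 6 [order #6] market_buy(qty=6): fills=none; bids=[#5:7@101] asks=[-]
After op 7 [order #7] limit_sell(price=96, qty=4): fills=#5x#7:4@101; bids=[#5:3@101] asks=[-]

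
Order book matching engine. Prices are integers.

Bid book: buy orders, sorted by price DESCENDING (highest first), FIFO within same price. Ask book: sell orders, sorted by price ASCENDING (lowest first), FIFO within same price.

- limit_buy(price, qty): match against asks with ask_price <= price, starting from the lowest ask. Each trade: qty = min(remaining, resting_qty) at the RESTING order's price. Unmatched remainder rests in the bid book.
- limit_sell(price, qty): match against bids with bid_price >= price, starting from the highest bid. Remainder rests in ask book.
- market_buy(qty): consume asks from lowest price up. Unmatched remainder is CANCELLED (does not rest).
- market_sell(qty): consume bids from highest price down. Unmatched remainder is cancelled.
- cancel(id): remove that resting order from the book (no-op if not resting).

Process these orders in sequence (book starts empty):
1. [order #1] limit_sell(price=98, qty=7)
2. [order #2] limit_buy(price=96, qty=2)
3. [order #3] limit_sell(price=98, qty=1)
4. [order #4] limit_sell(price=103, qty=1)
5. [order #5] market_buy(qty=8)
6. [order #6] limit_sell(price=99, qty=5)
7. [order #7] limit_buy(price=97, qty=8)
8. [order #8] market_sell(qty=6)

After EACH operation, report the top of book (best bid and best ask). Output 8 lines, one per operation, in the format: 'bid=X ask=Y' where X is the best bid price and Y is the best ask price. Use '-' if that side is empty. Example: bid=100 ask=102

Answer: bid=- ask=98
bid=96 ask=98
bid=96 ask=98
bid=96 ask=98
bid=96 ask=103
bid=96 ask=99
bid=97 ask=99
bid=97 ask=99

Derivation:
After op 1 [order #1] limit_sell(price=98, qty=7): fills=none; bids=[-] asks=[#1:7@98]
After op 2 [order #2] limit_buy(price=96, qty=2): fills=none; bids=[#2:2@96] asks=[#1:7@98]
After op 3 [order #3] limit_sell(price=98, qty=1): fills=none; bids=[#2:2@96] asks=[#1:7@98 #3:1@98]
After op 4 [order #4] limit_sell(price=103, qty=1): fills=none; bids=[#2:2@96] asks=[#1:7@98 #3:1@98 #4:1@103]
After op 5 [order #5] market_buy(qty=8): fills=#5x#1:7@98 #5x#3:1@98; bids=[#2:2@96] asks=[#4:1@103]
After op 6 [order #6] limit_sell(price=99, qty=5): fills=none; bids=[#2:2@96] asks=[#6:5@99 #4:1@103]
After op 7 [order #7] limit_buy(price=97, qty=8): fills=none; bids=[#7:8@97 #2:2@96] asks=[#6:5@99 #4:1@103]
After op 8 [order #8] market_sell(qty=6): fills=#7x#8:6@97; bids=[#7:2@97 #2:2@96] asks=[#6:5@99 #4:1@103]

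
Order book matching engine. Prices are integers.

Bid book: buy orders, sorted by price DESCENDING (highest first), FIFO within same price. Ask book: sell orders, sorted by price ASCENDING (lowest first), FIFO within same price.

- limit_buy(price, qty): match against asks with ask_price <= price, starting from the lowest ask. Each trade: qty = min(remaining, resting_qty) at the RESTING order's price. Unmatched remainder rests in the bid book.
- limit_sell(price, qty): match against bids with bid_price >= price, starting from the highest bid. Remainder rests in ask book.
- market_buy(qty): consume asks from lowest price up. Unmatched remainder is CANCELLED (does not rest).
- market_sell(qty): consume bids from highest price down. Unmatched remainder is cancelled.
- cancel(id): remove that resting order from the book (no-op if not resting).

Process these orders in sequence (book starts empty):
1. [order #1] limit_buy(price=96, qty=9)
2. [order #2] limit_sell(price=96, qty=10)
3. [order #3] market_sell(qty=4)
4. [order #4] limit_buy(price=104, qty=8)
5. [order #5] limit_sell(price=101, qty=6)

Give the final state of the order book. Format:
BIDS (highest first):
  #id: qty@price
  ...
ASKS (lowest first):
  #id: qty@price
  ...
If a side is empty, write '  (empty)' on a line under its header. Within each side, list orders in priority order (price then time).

After op 1 [order #1] limit_buy(price=96, qty=9): fills=none; bids=[#1:9@96] asks=[-]
After op 2 [order #2] limit_sell(price=96, qty=10): fills=#1x#2:9@96; bids=[-] asks=[#2:1@96]
After op 3 [order #3] market_sell(qty=4): fills=none; bids=[-] asks=[#2:1@96]
After op 4 [order #4] limit_buy(price=104, qty=8): fills=#4x#2:1@96; bids=[#4:7@104] asks=[-]
After op 5 [order #5] limit_sell(price=101, qty=6): fills=#4x#5:6@104; bids=[#4:1@104] asks=[-]

Answer: BIDS (highest first):
  #4: 1@104
ASKS (lowest first):
  (empty)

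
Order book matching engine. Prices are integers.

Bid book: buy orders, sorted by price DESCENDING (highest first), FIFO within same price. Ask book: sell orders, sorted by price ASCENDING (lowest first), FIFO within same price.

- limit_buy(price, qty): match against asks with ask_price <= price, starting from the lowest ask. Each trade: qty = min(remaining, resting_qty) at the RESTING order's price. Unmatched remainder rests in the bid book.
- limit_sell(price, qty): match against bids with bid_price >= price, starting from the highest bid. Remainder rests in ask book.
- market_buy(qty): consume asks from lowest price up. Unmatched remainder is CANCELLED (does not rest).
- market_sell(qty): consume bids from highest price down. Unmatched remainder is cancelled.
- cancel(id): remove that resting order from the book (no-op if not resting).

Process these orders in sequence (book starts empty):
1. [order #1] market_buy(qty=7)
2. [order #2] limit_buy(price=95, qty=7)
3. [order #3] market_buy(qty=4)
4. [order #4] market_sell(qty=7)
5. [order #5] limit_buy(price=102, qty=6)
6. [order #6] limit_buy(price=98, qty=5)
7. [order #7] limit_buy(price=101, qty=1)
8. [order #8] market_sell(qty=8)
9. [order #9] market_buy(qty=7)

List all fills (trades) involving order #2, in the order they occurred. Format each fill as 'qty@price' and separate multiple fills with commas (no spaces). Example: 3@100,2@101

Answer: 7@95

Derivation:
After op 1 [order #1] market_buy(qty=7): fills=none; bids=[-] asks=[-]
After op 2 [order #2] limit_buy(price=95, qty=7): fills=none; bids=[#2:7@95] asks=[-]
After op 3 [order #3] market_buy(qty=4): fills=none; bids=[#2:7@95] asks=[-]
After op 4 [order #4] market_sell(qty=7): fills=#2x#4:7@95; bids=[-] asks=[-]
After op 5 [order #5] limit_buy(price=102, qty=6): fills=none; bids=[#5:6@102] asks=[-]
After op 6 [order #6] limit_buy(price=98, qty=5): fills=none; bids=[#5:6@102 #6:5@98] asks=[-]
After op 7 [order #7] limit_buy(price=101, qty=1): fills=none; bids=[#5:6@102 #7:1@101 #6:5@98] asks=[-]
After op 8 [order #8] market_sell(qty=8): fills=#5x#8:6@102 #7x#8:1@101 #6x#8:1@98; bids=[#6:4@98] asks=[-]
After op 9 [order #9] market_buy(qty=7): fills=none; bids=[#6:4@98] asks=[-]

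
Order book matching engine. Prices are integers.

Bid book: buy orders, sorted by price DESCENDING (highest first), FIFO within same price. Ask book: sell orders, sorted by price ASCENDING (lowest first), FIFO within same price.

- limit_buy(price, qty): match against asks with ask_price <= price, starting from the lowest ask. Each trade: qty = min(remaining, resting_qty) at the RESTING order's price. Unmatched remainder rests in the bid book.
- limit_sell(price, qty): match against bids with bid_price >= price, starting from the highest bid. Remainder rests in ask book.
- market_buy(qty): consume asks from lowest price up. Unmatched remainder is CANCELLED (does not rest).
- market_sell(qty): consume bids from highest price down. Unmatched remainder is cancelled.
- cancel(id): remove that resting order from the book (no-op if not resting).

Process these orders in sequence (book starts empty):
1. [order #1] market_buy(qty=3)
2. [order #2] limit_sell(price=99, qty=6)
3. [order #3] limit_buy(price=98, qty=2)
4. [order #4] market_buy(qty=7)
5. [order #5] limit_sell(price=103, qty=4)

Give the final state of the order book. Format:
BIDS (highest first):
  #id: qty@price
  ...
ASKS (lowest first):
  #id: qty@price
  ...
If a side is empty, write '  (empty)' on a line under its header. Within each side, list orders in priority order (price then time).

Answer: BIDS (highest first):
  #3: 2@98
ASKS (lowest first):
  #5: 4@103

Derivation:
After op 1 [order #1] market_buy(qty=3): fills=none; bids=[-] asks=[-]
After op 2 [order #2] limit_sell(price=99, qty=6): fills=none; bids=[-] asks=[#2:6@99]
After op 3 [order #3] limit_buy(price=98, qty=2): fills=none; bids=[#3:2@98] asks=[#2:6@99]
After op 4 [order #4] market_buy(qty=7): fills=#4x#2:6@99; bids=[#3:2@98] asks=[-]
After op 5 [order #5] limit_sell(price=103, qty=4): fills=none; bids=[#3:2@98] asks=[#5:4@103]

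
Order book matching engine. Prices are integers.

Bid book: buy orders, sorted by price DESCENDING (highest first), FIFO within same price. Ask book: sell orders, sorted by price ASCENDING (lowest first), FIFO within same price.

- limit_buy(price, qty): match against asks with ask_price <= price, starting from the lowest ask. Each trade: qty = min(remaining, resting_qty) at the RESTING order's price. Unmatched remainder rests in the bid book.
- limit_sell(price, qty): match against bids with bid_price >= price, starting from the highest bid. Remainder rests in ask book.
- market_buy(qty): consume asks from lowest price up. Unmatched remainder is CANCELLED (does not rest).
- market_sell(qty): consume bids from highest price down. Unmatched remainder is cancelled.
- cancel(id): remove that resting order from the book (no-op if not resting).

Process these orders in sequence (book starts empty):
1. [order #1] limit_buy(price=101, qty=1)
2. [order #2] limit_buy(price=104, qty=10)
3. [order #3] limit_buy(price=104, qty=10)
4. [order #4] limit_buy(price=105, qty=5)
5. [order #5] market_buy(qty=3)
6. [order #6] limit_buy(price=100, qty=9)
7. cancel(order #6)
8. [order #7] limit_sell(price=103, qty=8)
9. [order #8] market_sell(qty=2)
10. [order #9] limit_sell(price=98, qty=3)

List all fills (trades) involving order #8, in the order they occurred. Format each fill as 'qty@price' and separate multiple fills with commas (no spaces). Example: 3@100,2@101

Answer: 2@104

Derivation:
After op 1 [order #1] limit_buy(price=101, qty=1): fills=none; bids=[#1:1@101] asks=[-]
After op 2 [order #2] limit_buy(price=104, qty=10): fills=none; bids=[#2:10@104 #1:1@101] asks=[-]
After op 3 [order #3] limit_buy(price=104, qty=10): fills=none; bids=[#2:10@104 #3:10@104 #1:1@101] asks=[-]
After op 4 [order #4] limit_buy(price=105, qty=5): fills=none; bids=[#4:5@105 #2:10@104 #3:10@104 #1:1@101] asks=[-]
After op 5 [order #5] market_buy(qty=3): fills=none; bids=[#4:5@105 #2:10@104 #3:10@104 #1:1@101] asks=[-]
After op 6 [order #6] limit_buy(price=100, qty=9): fills=none; bids=[#4:5@105 #2:10@104 #3:10@104 #1:1@101 #6:9@100] asks=[-]
After op 7 cancel(order #6): fills=none; bids=[#4:5@105 #2:10@104 #3:10@104 #1:1@101] asks=[-]
After op 8 [order #7] limit_sell(price=103, qty=8): fills=#4x#7:5@105 #2x#7:3@104; bids=[#2:7@104 #3:10@104 #1:1@101] asks=[-]
After op 9 [order #8] market_sell(qty=2): fills=#2x#8:2@104; bids=[#2:5@104 #3:10@104 #1:1@101] asks=[-]
After op 10 [order #9] limit_sell(price=98, qty=3): fills=#2x#9:3@104; bids=[#2:2@104 #3:10@104 #1:1@101] asks=[-]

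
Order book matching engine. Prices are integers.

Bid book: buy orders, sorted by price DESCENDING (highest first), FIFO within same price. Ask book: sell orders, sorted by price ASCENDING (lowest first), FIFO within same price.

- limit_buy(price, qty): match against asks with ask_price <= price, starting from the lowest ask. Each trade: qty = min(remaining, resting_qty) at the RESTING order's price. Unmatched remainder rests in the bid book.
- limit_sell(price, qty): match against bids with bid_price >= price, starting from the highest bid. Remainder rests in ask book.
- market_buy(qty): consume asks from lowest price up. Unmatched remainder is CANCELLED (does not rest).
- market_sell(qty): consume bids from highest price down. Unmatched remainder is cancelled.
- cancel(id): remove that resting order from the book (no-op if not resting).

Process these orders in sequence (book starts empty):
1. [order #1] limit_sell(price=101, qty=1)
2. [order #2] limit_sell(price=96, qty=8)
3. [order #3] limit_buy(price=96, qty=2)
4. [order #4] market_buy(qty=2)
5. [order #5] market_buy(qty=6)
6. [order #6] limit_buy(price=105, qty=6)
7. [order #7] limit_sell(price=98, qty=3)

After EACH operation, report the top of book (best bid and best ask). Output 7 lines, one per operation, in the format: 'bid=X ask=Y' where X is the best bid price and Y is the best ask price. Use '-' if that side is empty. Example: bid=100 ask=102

After op 1 [order #1] limit_sell(price=101, qty=1): fills=none; bids=[-] asks=[#1:1@101]
After op 2 [order #2] limit_sell(price=96, qty=8): fills=none; bids=[-] asks=[#2:8@96 #1:1@101]
After op 3 [order #3] limit_buy(price=96, qty=2): fills=#3x#2:2@96; bids=[-] asks=[#2:6@96 #1:1@101]
After op 4 [order #4] market_buy(qty=2): fills=#4x#2:2@96; bids=[-] asks=[#2:4@96 #1:1@101]
After op 5 [order #5] market_buy(qty=6): fills=#5x#2:4@96 #5x#1:1@101; bids=[-] asks=[-]
After op 6 [order #6] limit_buy(price=105, qty=6): fills=none; bids=[#6:6@105] asks=[-]
After op 7 [order #7] limit_sell(price=98, qty=3): fills=#6x#7:3@105; bids=[#6:3@105] asks=[-]

Answer: bid=- ask=101
bid=- ask=96
bid=- ask=96
bid=- ask=96
bid=- ask=-
bid=105 ask=-
bid=105 ask=-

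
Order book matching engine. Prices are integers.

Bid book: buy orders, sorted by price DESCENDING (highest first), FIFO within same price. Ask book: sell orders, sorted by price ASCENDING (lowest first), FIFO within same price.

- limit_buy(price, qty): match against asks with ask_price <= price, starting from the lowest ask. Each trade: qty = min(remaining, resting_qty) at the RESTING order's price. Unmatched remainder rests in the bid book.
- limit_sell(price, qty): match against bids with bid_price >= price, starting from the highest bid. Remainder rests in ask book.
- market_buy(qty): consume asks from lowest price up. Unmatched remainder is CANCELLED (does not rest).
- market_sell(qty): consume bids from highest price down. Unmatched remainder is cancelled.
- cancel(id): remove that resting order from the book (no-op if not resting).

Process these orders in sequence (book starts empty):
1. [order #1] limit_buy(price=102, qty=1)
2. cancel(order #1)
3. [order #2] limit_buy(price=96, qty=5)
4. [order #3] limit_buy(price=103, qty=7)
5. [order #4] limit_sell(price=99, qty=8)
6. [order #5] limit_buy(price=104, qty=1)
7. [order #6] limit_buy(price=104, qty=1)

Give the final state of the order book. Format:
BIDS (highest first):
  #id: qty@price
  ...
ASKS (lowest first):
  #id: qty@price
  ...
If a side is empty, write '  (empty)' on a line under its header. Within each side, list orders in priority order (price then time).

After op 1 [order #1] limit_buy(price=102, qty=1): fills=none; bids=[#1:1@102] asks=[-]
After op 2 cancel(order #1): fills=none; bids=[-] asks=[-]
After op 3 [order #2] limit_buy(price=96, qty=5): fills=none; bids=[#2:5@96] asks=[-]
After op 4 [order #3] limit_buy(price=103, qty=7): fills=none; bids=[#3:7@103 #2:5@96] asks=[-]
After op 5 [order #4] limit_sell(price=99, qty=8): fills=#3x#4:7@103; bids=[#2:5@96] asks=[#4:1@99]
After op 6 [order #5] limit_buy(price=104, qty=1): fills=#5x#4:1@99; bids=[#2:5@96] asks=[-]
After op 7 [order #6] limit_buy(price=104, qty=1): fills=none; bids=[#6:1@104 #2:5@96] asks=[-]

Answer: BIDS (highest first):
  #6: 1@104
  #2: 5@96
ASKS (lowest first):
  (empty)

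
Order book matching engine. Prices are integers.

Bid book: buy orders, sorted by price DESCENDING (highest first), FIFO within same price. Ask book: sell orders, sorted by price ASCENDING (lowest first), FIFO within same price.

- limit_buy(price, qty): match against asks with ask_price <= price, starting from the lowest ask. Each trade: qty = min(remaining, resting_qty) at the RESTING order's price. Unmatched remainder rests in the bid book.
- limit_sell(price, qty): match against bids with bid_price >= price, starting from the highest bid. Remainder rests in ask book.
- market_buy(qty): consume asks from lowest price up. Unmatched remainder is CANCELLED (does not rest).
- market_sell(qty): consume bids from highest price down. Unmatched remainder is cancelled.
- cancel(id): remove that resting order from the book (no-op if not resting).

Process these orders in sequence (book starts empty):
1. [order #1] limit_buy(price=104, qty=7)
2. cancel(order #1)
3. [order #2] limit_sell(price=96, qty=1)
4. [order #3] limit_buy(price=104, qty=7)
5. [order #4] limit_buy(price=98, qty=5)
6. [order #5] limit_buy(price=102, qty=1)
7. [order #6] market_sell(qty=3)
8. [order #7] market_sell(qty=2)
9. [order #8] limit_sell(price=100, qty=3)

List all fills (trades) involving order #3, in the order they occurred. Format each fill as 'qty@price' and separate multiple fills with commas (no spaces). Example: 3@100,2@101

Answer: 1@96,3@104,2@104,1@104

Derivation:
After op 1 [order #1] limit_buy(price=104, qty=7): fills=none; bids=[#1:7@104] asks=[-]
After op 2 cancel(order #1): fills=none; bids=[-] asks=[-]
After op 3 [order #2] limit_sell(price=96, qty=1): fills=none; bids=[-] asks=[#2:1@96]
After op 4 [order #3] limit_buy(price=104, qty=7): fills=#3x#2:1@96; bids=[#3:6@104] asks=[-]
After op 5 [order #4] limit_buy(price=98, qty=5): fills=none; bids=[#3:6@104 #4:5@98] asks=[-]
After op 6 [order #5] limit_buy(price=102, qty=1): fills=none; bids=[#3:6@104 #5:1@102 #4:5@98] asks=[-]
After op 7 [order #6] market_sell(qty=3): fills=#3x#6:3@104; bids=[#3:3@104 #5:1@102 #4:5@98] asks=[-]
After op 8 [order #7] market_sell(qty=2): fills=#3x#7:2@104; bids=[#3:1@104 #5:1@102 #4:5@98] asks=[-]
After op 9 [order #8] limit_sell(price=100, qty=3): fills=#3x#8:1@104 #5x#8:1@102; bids=[#4:5@98] asks=[#8:1@100]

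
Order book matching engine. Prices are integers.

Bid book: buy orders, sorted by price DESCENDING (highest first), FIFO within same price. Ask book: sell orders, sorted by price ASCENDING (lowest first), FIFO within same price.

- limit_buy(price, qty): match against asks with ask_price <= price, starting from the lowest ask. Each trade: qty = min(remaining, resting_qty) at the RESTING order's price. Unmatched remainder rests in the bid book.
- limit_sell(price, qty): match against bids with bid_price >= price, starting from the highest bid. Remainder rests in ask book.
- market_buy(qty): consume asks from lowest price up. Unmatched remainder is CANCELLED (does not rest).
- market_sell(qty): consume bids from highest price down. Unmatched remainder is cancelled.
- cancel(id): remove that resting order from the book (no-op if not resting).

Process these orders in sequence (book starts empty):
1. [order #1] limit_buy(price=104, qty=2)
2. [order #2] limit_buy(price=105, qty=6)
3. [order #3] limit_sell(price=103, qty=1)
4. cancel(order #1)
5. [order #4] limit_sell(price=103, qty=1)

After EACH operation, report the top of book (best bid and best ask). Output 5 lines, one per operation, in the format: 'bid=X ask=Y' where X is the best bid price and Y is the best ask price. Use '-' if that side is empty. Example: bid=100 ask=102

After op 1 [order #1] limit_buy(price=104, qty=2): fills=none; bids=[#1:2@104] asks=[-]
After op 2 [order #2] limit_buy(price=105, qty=6): fills=none; bids=[#2:6@105 #1:2@104] asks=[-]
After op 3 [order #3] limit_sell(price=103, qty=1): fills=#2x#3:1@105; bids=[#2:5@105 #1:2@104] asks=[-]
After op 4 cancel(order #1): fills=none; bids=[#2:5@105] asks=[-]
After op 5 [order #4] limit_sell(price=103, qty=1): fills=#2x#4:1@105; bids=[#2:4@105] asks=[-]

Answer: bid=104 ask=-
bid=105 ask=-
bid=105 ask=-
bid=105 ask=-
bid=105 ask=-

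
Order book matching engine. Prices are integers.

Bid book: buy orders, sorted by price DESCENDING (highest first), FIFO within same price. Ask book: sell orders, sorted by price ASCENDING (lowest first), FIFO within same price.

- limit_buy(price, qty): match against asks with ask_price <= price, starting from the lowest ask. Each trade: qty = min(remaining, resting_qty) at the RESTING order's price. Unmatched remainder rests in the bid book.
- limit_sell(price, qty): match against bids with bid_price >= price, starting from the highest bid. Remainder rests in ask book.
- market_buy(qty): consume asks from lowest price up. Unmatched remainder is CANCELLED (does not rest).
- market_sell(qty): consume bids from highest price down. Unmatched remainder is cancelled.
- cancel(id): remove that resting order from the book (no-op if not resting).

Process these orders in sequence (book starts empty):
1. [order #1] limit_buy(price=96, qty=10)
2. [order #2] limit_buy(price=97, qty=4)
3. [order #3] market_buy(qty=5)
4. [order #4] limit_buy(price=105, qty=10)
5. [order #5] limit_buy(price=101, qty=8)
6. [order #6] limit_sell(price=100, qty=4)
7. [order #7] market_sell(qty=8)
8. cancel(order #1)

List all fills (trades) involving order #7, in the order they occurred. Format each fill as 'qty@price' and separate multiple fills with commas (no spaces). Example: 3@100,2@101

After op 1 [order #1] limit_buy(price=96, qty=10): fills=none; bids=[#1:10@96] asks=[-]
After op 2 [order #2] limit_buy(price=97, qty=4): fills=none; bids=[#2:4@97 #1:10@96] asks=[-]
After op 3 [order #3] market_buy(qty=5): fills=none; bids=[#2:4@97 #1:10@96] asks=[-]
After op 4 [order #4] limit_buy(price=105, qty=10): fills=none; bids=[#4:10@105 #2:4@97 #1:10@96] asks=[-]
After op 5 [order #5] limit_buy(price=101, qty=8): fills=none; bids=[#4:10@105 #5:8@101 #2:4@97 #1:10@96] asks=[-]
After op 6 [order #6] limit_sell(price=100, qty=4): fills=#4x#6:4@105; bids=[#4:6@105 #5:8@101 #2:4@97 #1:10@96] asks=[-]
After op 7 [order #7] market_sell(qty=8): fills=#4x#7:6@105 #5x#7:2@101; bids=[#5:6@101 #2:4@97 #1:10@96] asks=[-]
After op 8 cancel(order #1): fills=none; bids=[#5:6@101 #2:4@97] asks=[-]

Answer: 6@105,2@101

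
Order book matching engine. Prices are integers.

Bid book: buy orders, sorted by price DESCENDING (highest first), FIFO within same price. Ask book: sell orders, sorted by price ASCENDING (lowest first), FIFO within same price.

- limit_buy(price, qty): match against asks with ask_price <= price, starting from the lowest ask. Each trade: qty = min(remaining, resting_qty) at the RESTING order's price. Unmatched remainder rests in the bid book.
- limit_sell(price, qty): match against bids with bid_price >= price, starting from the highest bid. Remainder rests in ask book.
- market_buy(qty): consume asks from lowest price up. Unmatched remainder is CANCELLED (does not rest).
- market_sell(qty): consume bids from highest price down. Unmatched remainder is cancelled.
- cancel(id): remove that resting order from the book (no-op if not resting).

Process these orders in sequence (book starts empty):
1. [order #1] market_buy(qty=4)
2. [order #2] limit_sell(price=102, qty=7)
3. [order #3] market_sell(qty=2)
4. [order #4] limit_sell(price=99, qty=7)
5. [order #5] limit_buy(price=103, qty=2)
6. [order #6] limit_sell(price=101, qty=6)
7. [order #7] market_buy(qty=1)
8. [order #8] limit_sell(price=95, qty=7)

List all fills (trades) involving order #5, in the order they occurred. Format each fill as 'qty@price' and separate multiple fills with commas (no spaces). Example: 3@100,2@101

Answer: 2@99

Derivation:
After op 1 [order #1] market_buy(qty=4): fills=none; bids=[-] asks=[-]
After op 2 [order #2] limit_sell(price=102, qty=7): fills=none; bids=[-] asks=[#2:7@102]
After op 3 [order #3] market_sell(qty=2): fills=none; bids=[-] asks=[#2:7@102]
After op 4 [order #4] limit_sell(price=99, qty=7): fills=none; bids=[-] asks=[#4:7@99 #2:7@102]
After op 5 [order #5] limit_buy(price=103, qty=2): fills=#5x#4:2@99; bids=[-] asks=[#4:5@99 #2:7@102]
After op 6 [order #6] limit_sell(price=101, qty=6): fills=none; bids=[-] asks=[#4:5@99 #6:6@101 #2:7@102]
After op 7 [order #7] market_buy(qty=1): fills=#7x#4:1@99; bids=[-] asks=[#4:4@99 #6:6@101 #2:7@102]
After op 8 [order #8] limit_sell(price=95, qty=7): fills=none; bids=[-] asks=[#8:7@95 #4:4@99 #6:6@101 #2:7@102]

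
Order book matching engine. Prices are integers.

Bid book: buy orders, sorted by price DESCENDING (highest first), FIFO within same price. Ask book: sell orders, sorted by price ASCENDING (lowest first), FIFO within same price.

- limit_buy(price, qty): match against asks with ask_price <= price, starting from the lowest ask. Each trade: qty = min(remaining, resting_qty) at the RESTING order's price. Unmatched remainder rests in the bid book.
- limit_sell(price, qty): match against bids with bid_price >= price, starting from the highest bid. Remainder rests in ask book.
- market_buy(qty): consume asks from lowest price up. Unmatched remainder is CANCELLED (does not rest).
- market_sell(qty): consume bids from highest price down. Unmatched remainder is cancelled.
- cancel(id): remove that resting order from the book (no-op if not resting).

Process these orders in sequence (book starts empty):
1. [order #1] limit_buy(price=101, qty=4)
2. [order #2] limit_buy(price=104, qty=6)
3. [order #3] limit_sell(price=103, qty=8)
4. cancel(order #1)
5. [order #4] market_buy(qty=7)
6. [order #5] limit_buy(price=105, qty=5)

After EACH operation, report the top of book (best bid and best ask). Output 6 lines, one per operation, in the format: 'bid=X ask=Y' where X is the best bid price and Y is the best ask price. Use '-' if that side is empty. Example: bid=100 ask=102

Answer: bid=101 ask=-
bid=104 ask=-
bid=101 ask=103
bid=- ask=103
bid=- ask=-
bid=105 ask=-

Derivation:
After op 1 [order #1] limit_buy(price=101, qty=4): fills=none; bids=[#1:4@101] asks=[-]
After op 2 [order #2] limit_buy(price=104, qty=6): fills=none; bids=[#2:6@104 #1:4@101] asks=[-]
After op 3 [order #3] limit_sell(price=103, qty=8): fills=#2x#3:6@104; bids=[#1:4@101] asks=[#3:2@103]
After op 4 cancel(order #1): fills=none; bids=[-] asks=[#3:2@103]
After op 5 [order #4] market_buy(qty=7): fills=#4x#3:2@103; bids=[-] asks=[-]
After op 6 [order #5] limit_buy(price=105, qty=5): fills=none; bids=[#5:5@105] asks=[-]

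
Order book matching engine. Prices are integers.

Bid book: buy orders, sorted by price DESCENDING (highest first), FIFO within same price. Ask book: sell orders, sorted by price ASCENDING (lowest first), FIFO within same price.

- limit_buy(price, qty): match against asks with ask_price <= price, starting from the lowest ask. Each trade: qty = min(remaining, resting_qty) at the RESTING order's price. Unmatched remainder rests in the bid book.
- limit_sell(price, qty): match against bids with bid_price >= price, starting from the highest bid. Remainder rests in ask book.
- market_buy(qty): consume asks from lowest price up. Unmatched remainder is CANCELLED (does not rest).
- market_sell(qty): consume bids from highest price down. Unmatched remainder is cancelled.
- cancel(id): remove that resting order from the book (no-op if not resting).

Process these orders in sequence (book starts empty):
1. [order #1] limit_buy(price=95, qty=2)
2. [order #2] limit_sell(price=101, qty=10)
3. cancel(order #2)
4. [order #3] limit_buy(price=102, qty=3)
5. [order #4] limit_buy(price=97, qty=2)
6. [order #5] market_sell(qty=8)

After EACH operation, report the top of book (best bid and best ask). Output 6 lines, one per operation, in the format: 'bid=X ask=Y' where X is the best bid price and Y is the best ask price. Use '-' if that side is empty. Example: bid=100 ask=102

Answer: bid=95 ask=-
bid=95 ask=101
bid=95 ask=-
bid=102 ask=-
bid=102 ask=-
bid=- ask=-

Derivation:
After op 1 [order #1] limit_buy(price=95, qty=2): fills=none; bids=[#1:2@95] asks=[-]
After op 2 [order #2] limit_sell(price=101, qty=10): fills=none; bids=[#1:2@95] asks=[#2:10@101]
After op 3 cancel(order #2): fills=none; bids=[#1:2@95] asks=[-]
After op 4 [order #3] limit_buy(price=102, qty=3): fills=none; bids=[#3:3@102 #1:2@95] asks=[-]
After op 5 [order #4] limit_buy(price=97, qty=2): fills=none; bids=[#3:3@102 #4:2@97 #1:2@95] asks=[-]
After op 6 [order #5] market_sell(qty=8): fills=#3x#5:3@102 #4x#5:2@97 #1x#5:2@95; bids=[-] asks=[-]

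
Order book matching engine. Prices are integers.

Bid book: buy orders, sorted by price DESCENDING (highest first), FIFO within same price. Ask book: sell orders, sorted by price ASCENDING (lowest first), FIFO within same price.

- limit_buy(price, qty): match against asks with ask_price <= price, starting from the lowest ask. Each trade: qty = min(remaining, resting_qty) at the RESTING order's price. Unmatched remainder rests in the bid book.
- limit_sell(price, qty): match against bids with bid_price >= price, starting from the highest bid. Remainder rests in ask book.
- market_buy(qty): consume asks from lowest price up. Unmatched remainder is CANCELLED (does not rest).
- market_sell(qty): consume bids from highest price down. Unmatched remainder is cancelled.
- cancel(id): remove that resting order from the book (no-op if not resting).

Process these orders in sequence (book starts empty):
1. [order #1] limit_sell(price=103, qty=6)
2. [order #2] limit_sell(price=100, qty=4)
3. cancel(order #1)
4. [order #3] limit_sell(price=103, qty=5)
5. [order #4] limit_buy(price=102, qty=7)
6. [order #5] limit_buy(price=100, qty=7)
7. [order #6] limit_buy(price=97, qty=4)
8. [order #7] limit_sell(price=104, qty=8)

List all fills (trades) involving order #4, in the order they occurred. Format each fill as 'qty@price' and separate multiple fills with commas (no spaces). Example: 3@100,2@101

After op 1 [order #1] limit_sell(price=103, qty=6): fills=none; bids=[-] asks=[#1:6@103]
After op 2 [order #2] limit_sell(price=100, qty=4): fills=none; bids=[-] asks=[#2:4@100 #1:6@103]
After op 3 cancel(order #1): fills=none; bids=[-] asks=[#2:4@100]
After op 4 [order #3] limit_sell(price=103, qty=5): fills=none; bids=[-] asks=[#2:4@100 #3:5@103]
After op 5 [order #4] limit_buy(price=102, qty=7): fills=#4x#2:4@100; bids=[#4:3@102] asks=[#3:5@103]
After op 6 [order #5] limit_buy(price=100, qty=7): fills=none; bids=[#4:3@102 #5:7@100] asks=[#3:5@103]
After op 7 [order #6] limit_buy(price=97, qty=4): fills=none; bids=[#4:3@102 #5:7@100 #6:4@97] asks=[#3:5@103]
After op 8 [order #7] limit_sell(price=104, qty=8): fills=none; bids=[#4:3@102 #5:7@100 #6:4@97] asks=[#3:5@103 #7:8@104]

Answer: 4@100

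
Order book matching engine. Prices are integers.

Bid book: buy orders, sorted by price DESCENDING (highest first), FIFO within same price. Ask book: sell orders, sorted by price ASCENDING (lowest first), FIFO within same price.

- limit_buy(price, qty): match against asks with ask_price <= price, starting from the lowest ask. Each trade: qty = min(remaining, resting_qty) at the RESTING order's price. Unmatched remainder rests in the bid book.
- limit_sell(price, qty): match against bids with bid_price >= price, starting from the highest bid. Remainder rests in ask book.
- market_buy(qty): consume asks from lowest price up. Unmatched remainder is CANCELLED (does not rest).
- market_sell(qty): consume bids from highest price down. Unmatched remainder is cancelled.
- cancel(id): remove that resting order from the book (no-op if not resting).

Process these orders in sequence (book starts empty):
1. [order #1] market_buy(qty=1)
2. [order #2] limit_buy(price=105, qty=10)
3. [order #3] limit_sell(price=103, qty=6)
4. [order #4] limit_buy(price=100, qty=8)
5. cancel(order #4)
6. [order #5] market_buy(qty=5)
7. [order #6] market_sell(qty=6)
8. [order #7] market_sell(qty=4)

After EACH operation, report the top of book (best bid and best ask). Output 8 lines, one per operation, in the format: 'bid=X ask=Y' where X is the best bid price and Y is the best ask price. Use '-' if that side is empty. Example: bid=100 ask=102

Answer: bid=- ask=-
bid=105 ask=-
bid=105 ask=-
bid=105 ask=-
bid=105 ask=-
bid=105 ask=-
bid=- ask=-
bid=- ask=-

Derivation:
After op 1 [order #1] market_buy(qty=1): fills=none; bids=[-] asks=[-]
After op 2 [order #2] limit_buy(price=105, qty=10): fills=none; bids=[#2:10@105] asks=[-]
After op 3 [order #3] limit_sell(price=103, qty=6): fills=#2x#3:6@105; bids=[#2:4@105] asks=[-]
After op 4 [order #4] limit_buy(price=100, qty=8): fills=none; bids=[#2:4@105 #4:8@100] asks=[-]
After op 5 cancel(order #4): fills=none; bids=[#2:4@105] asks=[-]
After op 6 [order #5] market_buy(qty=5): fills=none; bids=[#2:4@105] asks=[-]
After op 7 [order #6] market_sell(qty=6): fills=#2x#6:4@105; bids=[-] asks=[-]
After op 8 [order #7] market_sell(qty=4): fills=none; bids=[-] asks=[-]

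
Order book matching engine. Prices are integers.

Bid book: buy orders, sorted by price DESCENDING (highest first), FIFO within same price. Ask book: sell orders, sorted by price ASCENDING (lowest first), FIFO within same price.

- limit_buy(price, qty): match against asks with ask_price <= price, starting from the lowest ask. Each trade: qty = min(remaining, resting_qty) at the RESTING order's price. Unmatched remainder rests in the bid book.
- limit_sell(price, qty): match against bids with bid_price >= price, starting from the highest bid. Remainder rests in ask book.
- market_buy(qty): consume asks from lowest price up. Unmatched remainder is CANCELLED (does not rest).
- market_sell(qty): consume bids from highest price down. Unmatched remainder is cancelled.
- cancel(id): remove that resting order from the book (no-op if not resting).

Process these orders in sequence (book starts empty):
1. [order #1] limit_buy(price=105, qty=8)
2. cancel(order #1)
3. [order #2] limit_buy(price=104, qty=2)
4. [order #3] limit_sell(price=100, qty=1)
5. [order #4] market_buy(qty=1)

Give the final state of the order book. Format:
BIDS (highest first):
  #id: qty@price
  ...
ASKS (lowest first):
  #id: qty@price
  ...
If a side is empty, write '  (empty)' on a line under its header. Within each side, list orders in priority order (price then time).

After op 1 [order #1] limit_buy(price=105, qty=8): fills=none; bids=[#1:8@105] asks=[-]
After op 2 cancel(order #1): fills=none; bids=[-] asks=[-]
After op 3 [order #2] limit_buy(price=104, qty=2): fills=none; bids=[#2:2@104] asks=[-]
After op 4 [order #3] limit_sell(price=100, qty=1): fills=#2x#3:1@104; bids=[#2:1@104] asks=[-]
After op 5 [order #4] market_buy(qty=1): fills=none; bids=[#2:1@104] asks=[-]

Answer: BIDS (highest first):
  #2: 1@104
ASKS (lowest first):
  (empty)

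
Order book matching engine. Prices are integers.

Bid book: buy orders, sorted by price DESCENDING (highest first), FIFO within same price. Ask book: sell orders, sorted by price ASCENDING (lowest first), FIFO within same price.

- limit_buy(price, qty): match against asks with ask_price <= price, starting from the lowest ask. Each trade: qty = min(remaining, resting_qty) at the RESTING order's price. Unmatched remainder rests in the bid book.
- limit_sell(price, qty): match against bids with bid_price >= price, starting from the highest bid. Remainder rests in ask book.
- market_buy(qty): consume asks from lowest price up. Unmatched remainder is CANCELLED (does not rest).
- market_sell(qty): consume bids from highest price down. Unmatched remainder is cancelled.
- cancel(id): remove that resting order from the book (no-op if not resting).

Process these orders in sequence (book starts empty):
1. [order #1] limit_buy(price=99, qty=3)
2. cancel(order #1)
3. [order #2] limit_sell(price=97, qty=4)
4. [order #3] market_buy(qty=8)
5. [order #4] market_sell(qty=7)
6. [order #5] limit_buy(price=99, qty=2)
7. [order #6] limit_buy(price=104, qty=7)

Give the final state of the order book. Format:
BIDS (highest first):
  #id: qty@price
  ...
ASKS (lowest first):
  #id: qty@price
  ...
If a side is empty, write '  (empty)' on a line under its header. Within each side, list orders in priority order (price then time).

Answer: BIDS (highest first):
  #6: 7@104
  #5: 2@99
ASKS (lowest first):
  (empty)

Derivation:
After op 1 [order #1] limit_buy(price=99, qty=3): fills=none; bids=[#1:3@99] asks=[-]
After op 2 cancel(order #1): fills=none; bids=[-] asks=[-]
After op 3 [order #2] limit_sell(price=97, qty=4): fills=none; bids=[-] asks=[#2:4@97]
After op 4 [order #3] market_buy(qty=8): fills=#3x#2:4@97; bids=[-] asks=[-]
After op 5 [order #4] market_sell(qty=7): fills=none; bids=[-] asks=[-]
After op 6 [order #5] limit_buy(price=99, qty=2): fills=none; bids=[#5:2@99] asks=[-]
After op 7 [order #6] limit_buy(price=104, qty=7): fills=none; bids=[#6:7@104 #5:2@99] asks=[-]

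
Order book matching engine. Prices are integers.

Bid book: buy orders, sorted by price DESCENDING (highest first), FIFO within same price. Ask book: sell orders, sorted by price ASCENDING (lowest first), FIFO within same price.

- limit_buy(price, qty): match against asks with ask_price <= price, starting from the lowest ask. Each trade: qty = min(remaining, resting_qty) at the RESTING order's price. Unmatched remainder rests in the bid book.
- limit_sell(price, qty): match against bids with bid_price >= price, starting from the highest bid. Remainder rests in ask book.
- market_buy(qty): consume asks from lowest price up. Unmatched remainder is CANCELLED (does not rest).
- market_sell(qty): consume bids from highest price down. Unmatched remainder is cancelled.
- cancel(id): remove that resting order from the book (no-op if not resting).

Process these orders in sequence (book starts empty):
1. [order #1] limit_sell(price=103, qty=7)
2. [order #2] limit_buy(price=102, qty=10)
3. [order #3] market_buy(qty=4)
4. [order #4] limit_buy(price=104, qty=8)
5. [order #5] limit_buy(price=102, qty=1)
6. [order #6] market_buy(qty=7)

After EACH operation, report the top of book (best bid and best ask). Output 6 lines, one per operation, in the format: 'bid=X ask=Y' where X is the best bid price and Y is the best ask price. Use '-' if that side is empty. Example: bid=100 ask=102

Answer: bid=- ask=103
bid=102 ask=103
bid=102 ask=103
bid=104 ask=-
bid=104 ask=-
bid=104 ask=-

Derivation:
After op 1 [order #1] limit_sell(price=103, qty=7): fills=none; bids=[-] asks=[#1:7@103]
After op 2 [order #2] limit_buy(price=102, qty=10): fills=none; bids=[#2:10@102] asks=[#1:7@103]
After op 3 [order #3] market_buy(qty=4): fills=#3x#1:4@103; bids=[#2:10@102] asks=[#1:3@103]
After op 4 [order #4] limit_buy(price=104, qty=8): fills=#4x#1:3@103; bids=[#4:5@104 #2:10@102] asks=[-]
After op 5 [order #5] limit_buy(price=102, qty=1): fills=none; bids=[#4:5@104 #2:10@102 #5:1@102] asks=[-]
After op 6 [order #6] market_buy(qty=7): fills=none; bids=[#4:5@104 #2:10@102 #5:1@102] asks=[-]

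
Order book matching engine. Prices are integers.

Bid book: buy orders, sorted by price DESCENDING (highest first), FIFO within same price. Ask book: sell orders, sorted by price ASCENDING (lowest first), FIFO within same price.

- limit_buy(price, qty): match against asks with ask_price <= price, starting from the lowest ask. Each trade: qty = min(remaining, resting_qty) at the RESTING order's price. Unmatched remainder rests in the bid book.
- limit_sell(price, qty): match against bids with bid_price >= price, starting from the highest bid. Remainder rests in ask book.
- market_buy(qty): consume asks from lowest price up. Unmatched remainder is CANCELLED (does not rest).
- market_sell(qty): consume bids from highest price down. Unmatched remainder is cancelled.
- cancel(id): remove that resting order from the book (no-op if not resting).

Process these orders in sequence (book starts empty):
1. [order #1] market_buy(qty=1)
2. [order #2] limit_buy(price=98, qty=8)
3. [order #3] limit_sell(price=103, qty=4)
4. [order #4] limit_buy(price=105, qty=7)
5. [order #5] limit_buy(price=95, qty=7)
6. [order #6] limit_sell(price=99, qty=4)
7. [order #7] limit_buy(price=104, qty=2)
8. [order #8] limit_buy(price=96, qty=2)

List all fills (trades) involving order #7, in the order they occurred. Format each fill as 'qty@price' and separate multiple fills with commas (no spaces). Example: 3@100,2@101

After op 1 [order #1] market_buy(qty=1): fills=none; bids=[-] asks=[-]
After op 2 [order #2] limit_buy(price=98, qty=8): fills=none; bids=[#2:8@98] asks=[-]
After op 3 [order #3] limit_sell(price=103, qty=4): fills=none; bids=[#2:8@98] asks=[#3:4@103]
After op 4 [order #4] limit_buy(price=105, qty=7): fills=#4x#3:4@103; bids=[#4:3@105 #2:8@98] asks=[-]
After op 5 [order #5] limit_buy(price=95, qty=7): fills=none; bids=[#4:3@105 #2:8@98 #5:7@95] asks=[-]
After op 6 [order #6] limit_sell(price=99, qty=4): fills=#4x#6:3@105; bids=[#2:8@98 #5:7@95] asks=[#6:1@99]
After op 7 [order #7] limit_buy(price=104, qty=2): fills=#7x#6:1@99; bids=[#7:1@104 #2:8@98 #5:7@95] asks=[-]
After op 8 [order #8] limit_buy(price=96, qty=2): fills=none; bids=[#7:1@104 #2:8@98 #8:2@96 #5:7@95] asks=[-]

Answer: 1@99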